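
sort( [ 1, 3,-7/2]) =[-7/2, 1, 3] 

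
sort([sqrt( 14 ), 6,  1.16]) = [1.16, sqrt( 14 ),6]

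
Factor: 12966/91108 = 6483/45554 = 2^( - 1) * 3^1 * 2161^1*22777^( -1 )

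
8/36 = 2/9 = 0.22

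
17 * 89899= 1528283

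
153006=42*3643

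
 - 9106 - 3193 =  - 12299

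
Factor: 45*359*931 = 3^2*5^1*7^2 * 19^1*359^1 =15040305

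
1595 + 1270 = 2865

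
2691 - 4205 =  -1514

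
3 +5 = 8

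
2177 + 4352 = 6529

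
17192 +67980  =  85172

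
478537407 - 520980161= -42442754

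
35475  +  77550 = 113025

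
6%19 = 6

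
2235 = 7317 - 5082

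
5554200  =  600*9257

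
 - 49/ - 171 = 49/171 = 0.29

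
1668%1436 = 232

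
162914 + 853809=1016723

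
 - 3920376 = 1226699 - 5147075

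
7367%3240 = 887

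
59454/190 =312+87/95 = 312.92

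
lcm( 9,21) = 63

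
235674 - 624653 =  - 388979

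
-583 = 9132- 9715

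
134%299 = 134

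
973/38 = 25 + 23/38 = 25.61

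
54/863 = 54/863 = 0.06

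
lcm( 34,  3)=102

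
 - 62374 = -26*2399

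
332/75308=83/18827 =0.00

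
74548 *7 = 521836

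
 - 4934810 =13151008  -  18085818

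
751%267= 217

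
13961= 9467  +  4494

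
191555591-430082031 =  - 238526440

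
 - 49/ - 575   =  49/575 = 0.09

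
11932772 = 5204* 2293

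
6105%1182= 195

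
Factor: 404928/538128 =2^2*19^1*101^( -1 ) = 76/101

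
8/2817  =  8/2817 = 0.00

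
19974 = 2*9987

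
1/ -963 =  - 1 + 962/963  =  -  0.00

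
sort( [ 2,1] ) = [1,2]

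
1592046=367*4338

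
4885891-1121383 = 3764508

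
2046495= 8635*237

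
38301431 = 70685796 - 32384365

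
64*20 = 1280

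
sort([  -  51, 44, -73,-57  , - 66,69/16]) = [-73 , - 66, - 57,-51, 69/16, 44]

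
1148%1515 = 1148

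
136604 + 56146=192750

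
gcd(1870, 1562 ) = 22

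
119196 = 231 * 516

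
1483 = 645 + 838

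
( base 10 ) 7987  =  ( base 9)11854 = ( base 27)APM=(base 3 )101221211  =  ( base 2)1111100110011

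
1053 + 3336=4389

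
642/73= 8 + 58/73 = 8.79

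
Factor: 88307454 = 2^1*3^1 * 47^1 * 313147^1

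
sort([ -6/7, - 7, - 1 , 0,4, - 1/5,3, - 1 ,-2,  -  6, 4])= [ - 7, - 6,-2,-1,  -  1, - 6/7, - 1/5, 0, 3,4,  4]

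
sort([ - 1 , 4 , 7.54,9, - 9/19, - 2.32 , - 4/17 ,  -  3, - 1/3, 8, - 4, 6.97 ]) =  [ - 4, - 3, - 2.32 , - 1, - 9/19, - 1/3, - 4/17, 4, 6.97, 7.54 , 8, 9] 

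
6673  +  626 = 7299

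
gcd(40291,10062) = 43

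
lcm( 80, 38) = 1520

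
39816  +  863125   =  902941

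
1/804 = 1/804 = 0.00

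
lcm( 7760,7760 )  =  7760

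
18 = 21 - 3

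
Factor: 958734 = 2^1*3^2*7^2*1087^1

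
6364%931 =778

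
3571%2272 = 1299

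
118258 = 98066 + 20192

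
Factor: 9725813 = 1013^1*9601^1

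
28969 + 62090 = 91059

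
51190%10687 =8442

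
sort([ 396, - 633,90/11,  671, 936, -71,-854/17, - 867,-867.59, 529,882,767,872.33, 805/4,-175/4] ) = [ - 867.59, - 867, - 633, - 71, - 854/17,- 175/4,90/11,805/4,396,529,  671, 767,872.33, 882,936]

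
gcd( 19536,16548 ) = 12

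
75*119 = 8925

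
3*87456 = 262368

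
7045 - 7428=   -  383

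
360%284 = 76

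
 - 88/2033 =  - 88/2033=- 0.04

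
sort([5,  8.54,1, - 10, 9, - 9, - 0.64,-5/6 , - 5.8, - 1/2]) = [ - 10, -9, - 5.8, - 5/6, - 0.64, - 1/2,1,  5, 8.54, 9]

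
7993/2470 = 3+583/2470= 3.24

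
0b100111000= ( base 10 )312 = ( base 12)220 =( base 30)ac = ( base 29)am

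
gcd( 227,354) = 1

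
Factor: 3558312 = 2^3 * 3^2*73^1*677^1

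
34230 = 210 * 163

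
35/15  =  2 + 1/3  =  2.33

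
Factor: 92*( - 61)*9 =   -  50508 = - 2^2*3^2*23^1*61^1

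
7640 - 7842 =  - 202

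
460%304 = 156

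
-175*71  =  -12425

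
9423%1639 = 1228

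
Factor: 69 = 3^1*23^1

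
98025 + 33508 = 131533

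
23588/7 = 23588/7 = 3369.71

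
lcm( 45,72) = 360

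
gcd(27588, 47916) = 1452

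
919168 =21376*43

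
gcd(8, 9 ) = 1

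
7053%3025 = 1003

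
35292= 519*68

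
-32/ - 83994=16/41997 = 0.00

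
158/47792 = 79/23896 = 0.00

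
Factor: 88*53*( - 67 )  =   - 312488=-2^3*11^1* 53^1*67^1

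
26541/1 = 26541 = 26541.00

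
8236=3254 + 4982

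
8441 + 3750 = 12191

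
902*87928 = 79311056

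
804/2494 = 402/1247 = 0.32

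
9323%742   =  419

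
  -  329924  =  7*( - 47132 ) 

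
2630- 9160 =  - 6530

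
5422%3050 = 2372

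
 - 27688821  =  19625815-47314636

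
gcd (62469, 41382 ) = 99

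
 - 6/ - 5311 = 6/5311 = 0.00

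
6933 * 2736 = 18968688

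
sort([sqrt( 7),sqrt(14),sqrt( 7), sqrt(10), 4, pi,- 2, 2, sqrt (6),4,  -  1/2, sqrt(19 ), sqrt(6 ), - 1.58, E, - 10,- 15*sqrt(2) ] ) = [ - 15*sqrt(2), - 10, - 2, - 1.58,-1/2,2, sqrt( 6 ),sqrt(6), sqrt( 7 ),sqrt(7),  E, pi, sqrt(10),sqrt(14) , 4 , 4 , sqrt(19)] 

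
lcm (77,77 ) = 77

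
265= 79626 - 79361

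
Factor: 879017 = 887^1 * 991^1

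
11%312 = 11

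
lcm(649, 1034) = 61006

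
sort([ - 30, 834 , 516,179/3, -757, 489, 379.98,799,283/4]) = [  -  757, -30, 179/3,283/4,379.98,489, 516, 799, 834]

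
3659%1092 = 383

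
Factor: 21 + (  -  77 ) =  - 56 =- 2^3*7^1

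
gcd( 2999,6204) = 1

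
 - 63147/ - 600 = 105 + 49/200=105.25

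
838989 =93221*9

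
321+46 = 367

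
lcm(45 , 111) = 1665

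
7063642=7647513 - 583871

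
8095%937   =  599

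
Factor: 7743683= 7743683^1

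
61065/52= 1174 + 17/52= 1174.33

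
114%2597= 114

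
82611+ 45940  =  128551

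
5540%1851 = 1838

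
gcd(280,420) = 140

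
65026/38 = 32513/19 = 1711.21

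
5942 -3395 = 2547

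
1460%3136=1460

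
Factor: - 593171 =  - 593171^1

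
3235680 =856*3780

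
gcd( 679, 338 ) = 1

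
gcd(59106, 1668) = 6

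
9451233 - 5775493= 3675740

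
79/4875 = 79/4875 = 0.02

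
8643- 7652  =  991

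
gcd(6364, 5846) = 74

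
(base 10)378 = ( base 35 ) AS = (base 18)130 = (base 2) 101111010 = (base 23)GA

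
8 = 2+6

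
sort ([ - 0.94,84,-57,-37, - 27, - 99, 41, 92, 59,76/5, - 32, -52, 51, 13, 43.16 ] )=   [ - 99 , - 57,-52,-37,-32, - 27, - 0.94,13,  76/5, 41, 43.16, 51, 59,  84,92]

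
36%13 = 10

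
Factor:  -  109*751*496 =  - 40602064 = - 2^4  *  31^1*109^1*751^1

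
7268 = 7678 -410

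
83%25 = 8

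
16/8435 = 16/8435 = 0.00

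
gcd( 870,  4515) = 15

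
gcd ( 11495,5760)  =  5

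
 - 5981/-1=5981/1  =  5981.00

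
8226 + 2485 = 10711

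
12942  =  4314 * 3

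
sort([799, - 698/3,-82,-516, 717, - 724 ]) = [-724, - 516, - 698/3, - 82, 717, 799 ] 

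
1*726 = 726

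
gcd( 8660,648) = 4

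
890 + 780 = 1670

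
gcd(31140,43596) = 6228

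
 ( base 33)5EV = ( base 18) 105g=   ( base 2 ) 1011100110010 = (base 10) 5938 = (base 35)4tn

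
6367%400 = 367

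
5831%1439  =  75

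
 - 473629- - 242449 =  - 231180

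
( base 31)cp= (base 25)FM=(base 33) C1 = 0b110001101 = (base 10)397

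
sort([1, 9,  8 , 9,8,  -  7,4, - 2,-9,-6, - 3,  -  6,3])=[ - 9, - 7,-6,-6, - 3,-2, 1,3,4,8,8,9, 9] 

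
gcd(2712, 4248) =24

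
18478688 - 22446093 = -3967405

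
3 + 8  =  11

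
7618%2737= 2144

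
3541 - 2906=635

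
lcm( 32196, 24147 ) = 96588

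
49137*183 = 8992071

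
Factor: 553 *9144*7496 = 2^6*3^2*7^1*79^1 * 127^1*937^1 = 37904513472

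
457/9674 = 457/9674 = 0.05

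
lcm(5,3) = 15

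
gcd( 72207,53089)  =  1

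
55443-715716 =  - 660273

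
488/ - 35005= - 488/35005= - 0.01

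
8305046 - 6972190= 1332856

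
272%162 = 110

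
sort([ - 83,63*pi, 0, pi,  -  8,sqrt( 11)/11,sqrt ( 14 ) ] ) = [ - 83 , - 8, 0,sqrt( 11) /11,pi, sqrt( 14),63*pi]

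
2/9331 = 2/9331 = 0.00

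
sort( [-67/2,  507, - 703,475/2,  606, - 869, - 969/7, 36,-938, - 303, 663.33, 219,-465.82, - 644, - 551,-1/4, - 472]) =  [-938, - 869,- 703, - 644, -551, - 472,-465.82,-303, -969/7, - 67/2,  -  1/4,36,219, 475/2, 507, 606, 663.33 ]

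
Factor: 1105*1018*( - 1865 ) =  - 2^1*5^2 * 13^1*17^1*373^1*509^1 =- 2097919850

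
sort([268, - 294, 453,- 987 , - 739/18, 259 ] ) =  [ - 987, - 294 , - 739/18,259,  268,453] 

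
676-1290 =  - 614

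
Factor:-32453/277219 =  - 83/709 = -83^1*709^(- 1) 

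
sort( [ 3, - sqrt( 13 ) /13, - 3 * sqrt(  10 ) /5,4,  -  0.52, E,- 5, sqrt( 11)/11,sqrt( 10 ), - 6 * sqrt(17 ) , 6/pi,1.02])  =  [ - 6*sqrt( 17 ) , - 5, - 3*sqrt( 10 )/5,-0.52, - sqrt(13 ) /13,  sqrt( 11) /11,1.02,6/pi, E,3,sqrt(10 ), 4 ]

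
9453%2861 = 870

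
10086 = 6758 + 3328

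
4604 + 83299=87903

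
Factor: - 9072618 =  - 2^1*3^1*313^1*4831^1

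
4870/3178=2435/1589 = 1.53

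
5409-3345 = 2064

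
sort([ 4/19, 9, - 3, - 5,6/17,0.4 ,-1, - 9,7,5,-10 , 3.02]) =[-10,-9, - 5,-3 , - 1, 4/19,6/17,0.4,  3.02,  5,7 , 9]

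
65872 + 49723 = 115595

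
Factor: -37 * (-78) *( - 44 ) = - 126984 = - 2^3*3^1*11^1*13^1*37^1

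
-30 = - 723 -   -  693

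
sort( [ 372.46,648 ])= [372.46,648 ] 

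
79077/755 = 104 + 557/755= 104.74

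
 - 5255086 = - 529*9934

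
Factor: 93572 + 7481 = 139^1*727^1 = 101053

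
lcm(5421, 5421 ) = 5421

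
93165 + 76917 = 170082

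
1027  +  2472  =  3499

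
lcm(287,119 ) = 4879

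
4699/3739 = 1 + 960/3739 = 1.26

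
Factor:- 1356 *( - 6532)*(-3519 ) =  - 31169162448 = - 2^4*3^3*17^1*23^2*71^1*113^1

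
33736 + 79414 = 113150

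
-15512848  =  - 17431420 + 1918572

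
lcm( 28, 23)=644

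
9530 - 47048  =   - 37518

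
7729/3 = 7729/3 = 2576.33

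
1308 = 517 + 791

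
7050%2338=36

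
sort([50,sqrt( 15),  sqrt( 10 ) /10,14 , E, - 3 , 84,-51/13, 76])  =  [ - 51/13 , - 3,  sqrt(10)/10,E , sqrt (15), 14, 50, 76,84 ]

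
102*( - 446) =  - 45492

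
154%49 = 7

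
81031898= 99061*818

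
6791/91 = 74 + 57/91 =74.63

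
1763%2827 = 1763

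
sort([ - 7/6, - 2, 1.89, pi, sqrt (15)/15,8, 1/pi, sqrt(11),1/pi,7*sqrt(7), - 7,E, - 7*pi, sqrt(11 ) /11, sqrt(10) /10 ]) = [ - 7*pi, - 7, - 2, - 7/6, sqrt( 15)/15,sqrt( 11)/11, sqrt( 10)/10,1/pi, 1/pi,1.89,  E,pi,sqrt(11),8,7*sqrt( 7) ]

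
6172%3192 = 2980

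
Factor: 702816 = 2^5*3^1 * 7321^1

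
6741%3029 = 683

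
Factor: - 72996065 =  -  5^1*1019^1*14327^1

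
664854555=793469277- 128614722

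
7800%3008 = 1784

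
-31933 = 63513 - 95446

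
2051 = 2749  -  698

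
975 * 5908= 5760300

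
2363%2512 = 2363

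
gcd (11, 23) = 1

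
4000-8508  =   - 4508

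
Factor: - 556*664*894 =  - 2^6*3^1*83^1*139^1*149^1 = - 330050496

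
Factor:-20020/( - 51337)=2^2*5^1*7^1*359^ ( - 1) = 140/359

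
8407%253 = 58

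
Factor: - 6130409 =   -  89^1*68881^1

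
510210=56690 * 9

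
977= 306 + 671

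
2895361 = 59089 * 49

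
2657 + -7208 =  - 4551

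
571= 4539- 3968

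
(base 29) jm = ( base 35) gd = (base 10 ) 573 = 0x23d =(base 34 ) gt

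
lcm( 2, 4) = 4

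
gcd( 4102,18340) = 14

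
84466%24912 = 9730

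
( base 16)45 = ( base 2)1000101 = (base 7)126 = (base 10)69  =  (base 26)2h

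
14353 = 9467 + 4886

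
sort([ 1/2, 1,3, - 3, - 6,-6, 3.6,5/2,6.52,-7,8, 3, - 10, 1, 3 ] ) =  [  -  10,  -  7,  -  6 ,-6  , - 3,1/2, 1, 1,  5/2, 3, 3, 3,3.6  ,  6.52, 8 ] 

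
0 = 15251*0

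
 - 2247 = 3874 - 6121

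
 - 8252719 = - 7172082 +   -  1080637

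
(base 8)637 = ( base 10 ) 415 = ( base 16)19F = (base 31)DC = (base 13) 25C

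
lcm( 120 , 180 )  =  360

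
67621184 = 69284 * 976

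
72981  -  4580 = 68401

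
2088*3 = 6264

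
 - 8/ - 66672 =1/8334 = 0.00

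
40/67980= 2/3399 = 0.00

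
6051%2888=275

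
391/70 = 5 +41/70 = 5.59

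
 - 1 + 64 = 63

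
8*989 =7912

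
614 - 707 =-93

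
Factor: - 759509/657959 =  - 17^1 * 43^1  *  1039^1*657959^ ( - 1 ) 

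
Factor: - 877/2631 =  - 3^( - 1) = - 1/3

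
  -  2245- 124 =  - 2369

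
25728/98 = 12864/49 = 262.53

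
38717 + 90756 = 129473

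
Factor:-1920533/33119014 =-2^(-1) * 19^( - 1)*871553^( - 1)*1920533^1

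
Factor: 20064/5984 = 3^1*17^( - 1 )*19^1= 57/17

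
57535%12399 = 7939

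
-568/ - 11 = 51 + 7/11 = 51.64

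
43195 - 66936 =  - 23741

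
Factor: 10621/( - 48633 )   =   - 3^( - 1)*19^1*29^( - 1 ) = - 19/87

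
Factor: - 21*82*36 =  - 61992 = - 2^3 *3^3*7^1 * 41^1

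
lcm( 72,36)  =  72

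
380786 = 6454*59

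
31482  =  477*66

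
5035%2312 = 411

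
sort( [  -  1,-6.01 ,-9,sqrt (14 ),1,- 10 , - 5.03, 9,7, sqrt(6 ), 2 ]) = [ - 10,- 9, - 6.01,-5.03, - 1,1,2,sqrt(6 ),  sqrt( 14), 7,9 ] 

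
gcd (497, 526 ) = 1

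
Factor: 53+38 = 91 = 7^1*13^1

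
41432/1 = 41432= 41432.00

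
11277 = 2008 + 9269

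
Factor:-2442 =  - 2^1*3^1*11^1*37^1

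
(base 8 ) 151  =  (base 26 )41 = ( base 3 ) 10220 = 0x69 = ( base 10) 105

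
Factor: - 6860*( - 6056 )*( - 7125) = -2^5*3^1 * 5^4*7^3*19^1 * 757^1 = - 296002140000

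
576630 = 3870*149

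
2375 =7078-4703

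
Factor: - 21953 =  - 29^1*757^1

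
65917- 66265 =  - 348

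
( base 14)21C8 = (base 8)13344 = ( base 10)5860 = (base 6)43044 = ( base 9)8031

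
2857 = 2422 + 435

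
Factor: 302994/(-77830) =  - 3^3*5^(- 1) * 31^1*43^( - 1 ) = - 837/215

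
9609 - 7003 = 2606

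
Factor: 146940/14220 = 31/3 = 3^( - 1)*31^1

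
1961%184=121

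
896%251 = 143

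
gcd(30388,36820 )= 4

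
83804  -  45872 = 37932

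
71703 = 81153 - 9450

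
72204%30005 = 12194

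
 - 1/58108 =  - 1 + 58107/58108 =- 0.00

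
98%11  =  10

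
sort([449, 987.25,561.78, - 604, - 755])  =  [ - 755,  -  604, 449,  561.78,987.25]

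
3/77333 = 3/77333 = 0.00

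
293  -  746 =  -453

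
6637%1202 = 627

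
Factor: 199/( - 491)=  - 199^1*491^( - 1)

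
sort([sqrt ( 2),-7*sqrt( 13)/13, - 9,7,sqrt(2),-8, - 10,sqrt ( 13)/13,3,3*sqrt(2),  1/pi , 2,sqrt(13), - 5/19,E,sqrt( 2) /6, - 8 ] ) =[-10,-9, - 8,-8, - 7*sqrt(13)/13 , - 5/19,sqrt( 2 ) /6,sqrt (13 )/13,1/pi,  sqrt(2), sqrt( 2),2,E,3,sqrt( 13 ),3*sqrt( 2),7 ] 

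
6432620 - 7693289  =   - 1260669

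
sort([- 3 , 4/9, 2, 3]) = [ - 3,4/9,2,  3]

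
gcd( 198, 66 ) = 66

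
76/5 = 15 + 1/5 = 15.20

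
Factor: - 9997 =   -  13^1*769^1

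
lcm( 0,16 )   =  0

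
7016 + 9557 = 16573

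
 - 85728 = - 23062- 62666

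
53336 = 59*904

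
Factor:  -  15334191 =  - 3^4*189311^1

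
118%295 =118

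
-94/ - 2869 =94/2869 = 0.03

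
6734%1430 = 1014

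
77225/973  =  77225/973=79.37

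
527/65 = 527/65 = 8.11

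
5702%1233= 770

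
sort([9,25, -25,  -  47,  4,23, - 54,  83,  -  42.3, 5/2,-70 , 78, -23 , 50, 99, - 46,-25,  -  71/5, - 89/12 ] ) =[  -  70 ,-54, - 47, - 46, -42.3, - 25, - 25,-23, -71/5,-89/12 , 5/2, 4,9, 23, 25 , 50 , 78, 83 , 99 ] 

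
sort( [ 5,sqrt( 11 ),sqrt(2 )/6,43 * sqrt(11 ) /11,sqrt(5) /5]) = [sqrt ( 2 )/6,sqrt( 5 ) /5, sqrt( 11 ) , 5, 43 * sqrt( 11)/11]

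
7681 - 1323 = 6358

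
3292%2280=1012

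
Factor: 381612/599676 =7^1*11^( - 1) = 7/11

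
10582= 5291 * 2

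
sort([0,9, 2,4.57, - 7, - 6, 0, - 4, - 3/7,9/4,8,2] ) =[ - 7,-6, - 4, - 3/7,0,0, 2 , 2, 9/4,  4.57,8, 9]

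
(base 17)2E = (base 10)48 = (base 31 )1H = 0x30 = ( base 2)110000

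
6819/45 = 151 + 8/15 = 151.53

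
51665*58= 2996570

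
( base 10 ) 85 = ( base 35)2F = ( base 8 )125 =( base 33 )2j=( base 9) 104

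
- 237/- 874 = 237/874 = 0.27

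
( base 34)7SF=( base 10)9059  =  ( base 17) 1e5f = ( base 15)2a3e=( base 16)2363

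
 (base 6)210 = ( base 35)28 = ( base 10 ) 78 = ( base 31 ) 2g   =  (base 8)116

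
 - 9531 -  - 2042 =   -  7489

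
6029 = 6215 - 186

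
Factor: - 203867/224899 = -853^1*941^( - 1) = - 853/941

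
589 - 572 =17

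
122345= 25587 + 96758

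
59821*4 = 239284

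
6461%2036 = 353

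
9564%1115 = 644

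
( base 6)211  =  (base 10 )79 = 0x4F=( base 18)47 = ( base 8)117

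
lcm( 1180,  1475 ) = 5900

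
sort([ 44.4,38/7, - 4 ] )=[ -4,38/7,44.4]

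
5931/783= 7 + 50/87 = 7.57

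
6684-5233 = 1451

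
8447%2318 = 1493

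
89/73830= 89/73830 = 0.00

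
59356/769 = 59356/769 = 77.19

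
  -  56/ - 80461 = 56/80461 = 0.00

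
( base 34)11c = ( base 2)10010110010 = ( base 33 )13E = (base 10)1202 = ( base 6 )5322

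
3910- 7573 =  - 3663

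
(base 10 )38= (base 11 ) 35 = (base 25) 1d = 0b100110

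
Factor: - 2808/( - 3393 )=24/29=2^3*3^1*29^( - 1)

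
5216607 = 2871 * 1817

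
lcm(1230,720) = 29520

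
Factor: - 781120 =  - 2^6*5^1*2441^1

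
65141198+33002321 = 98143519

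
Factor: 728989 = 83^1*8783^1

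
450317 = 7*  64331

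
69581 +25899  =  95480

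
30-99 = - 69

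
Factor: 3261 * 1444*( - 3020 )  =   - 14220829680 = -2^4*3^1*5^1*19^2*151^1 *1087^1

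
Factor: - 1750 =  - 2^1*5^3 * 7^1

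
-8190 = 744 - 8934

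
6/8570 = 3/4285  =  0.00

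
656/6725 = 656/6725 = 0.10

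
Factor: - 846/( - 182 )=3^2*7^(  -  1)*13^( - 1)*47^1 = 423/91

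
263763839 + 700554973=964318812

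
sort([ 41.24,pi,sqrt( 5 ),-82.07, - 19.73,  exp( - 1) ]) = [  -  82.07, - 19.73,exp( - 1),sqrt( 5),pi,41.24 ]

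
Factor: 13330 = 2^1 * 5^1*31^1*43^1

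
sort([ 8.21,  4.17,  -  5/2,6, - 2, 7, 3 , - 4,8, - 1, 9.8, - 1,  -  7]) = [-7, - 4, - 5/2,  -  2,  -  1, - 1, 3, 4.17, 6 , 7,8, 8.21 , 9.8 ] 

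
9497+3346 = 12843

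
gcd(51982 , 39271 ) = 1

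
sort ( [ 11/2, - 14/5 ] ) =[- 14/5, 11/2 ]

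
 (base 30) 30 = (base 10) 90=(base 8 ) 132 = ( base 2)1011010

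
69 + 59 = 128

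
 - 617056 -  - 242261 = -374795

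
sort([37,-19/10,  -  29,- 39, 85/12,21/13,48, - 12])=[ - 39, - 29, - 12, - 19/10 , 21/13,85/12,37 , 48]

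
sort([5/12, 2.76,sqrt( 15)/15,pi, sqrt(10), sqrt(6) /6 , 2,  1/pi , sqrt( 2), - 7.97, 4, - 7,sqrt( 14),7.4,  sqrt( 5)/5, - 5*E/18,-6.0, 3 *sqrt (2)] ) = [  -  7.97, - 7,- 6.0, - 5*E/18 , sqrt( 15)/15,1/pi, sqrt(6 ) /6, 5/12, sqrt( 5) /5 , sqrt(2), 2,2.76,pi, sqrt( 10 ),sqrt( 14 ) , 4, 3 *sqrt(2),  7.4 ]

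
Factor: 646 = 2^1*17^1 * 19^1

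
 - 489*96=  - 46944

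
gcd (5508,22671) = 9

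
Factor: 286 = 2^1*11^1*13^1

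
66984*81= 5425704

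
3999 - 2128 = 1871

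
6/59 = 6/59 = 0.10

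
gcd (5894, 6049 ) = 1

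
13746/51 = 269 + 9/17 = 269.53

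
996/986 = 1 + 5/493 = 1.01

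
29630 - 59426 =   -  29796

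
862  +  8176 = 9038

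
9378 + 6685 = 16063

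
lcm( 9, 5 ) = 45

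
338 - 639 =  - 301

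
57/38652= 19/12884 = 0.00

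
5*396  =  1980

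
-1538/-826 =769/413 = 1.86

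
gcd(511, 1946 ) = 7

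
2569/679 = 367/97 = 3.78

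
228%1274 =228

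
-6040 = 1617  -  7657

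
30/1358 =15/679 = 0.02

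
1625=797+828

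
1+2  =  3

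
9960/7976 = 1 + 248/997 = 1.25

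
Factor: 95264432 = 2^4*61^1 * 97607^1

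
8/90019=8/90019= 0.00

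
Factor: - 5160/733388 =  - 1290/183347 = -  2^1*3^1* 5^1*43^1*47^(  -  2)*83^( - 1) 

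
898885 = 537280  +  361605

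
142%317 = 142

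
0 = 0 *763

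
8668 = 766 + 7902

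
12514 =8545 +3969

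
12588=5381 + 7207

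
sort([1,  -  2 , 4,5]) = [ - 2, 1, 4,5 ]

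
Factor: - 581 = -7^1*83^1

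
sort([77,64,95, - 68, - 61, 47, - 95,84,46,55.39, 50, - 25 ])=[ - 95,-68,  -  61, - 25,46,  47,50,55.39,64, 77,84, 95 ]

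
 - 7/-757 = 7/757 = 0.01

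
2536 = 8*317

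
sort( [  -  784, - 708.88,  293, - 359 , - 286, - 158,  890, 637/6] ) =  [ -784, - 708.88, - 359  , - 286, - 158,637/6,  293, 890]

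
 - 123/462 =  - 41/154 = - 0.27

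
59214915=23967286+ 35247629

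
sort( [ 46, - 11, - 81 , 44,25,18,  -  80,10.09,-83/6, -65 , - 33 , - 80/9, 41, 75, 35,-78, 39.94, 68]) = [  -  81, - 80, - 78, - 65, - 33, - 83/6, - 11, - 80/9, 10.09, 18, 25, 35, 39.94 , 41, 44,  46,68,75]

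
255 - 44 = 211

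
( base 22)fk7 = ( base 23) ED2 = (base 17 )19b6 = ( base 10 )7707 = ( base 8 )17033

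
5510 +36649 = 42159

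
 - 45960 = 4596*( - 10 ) 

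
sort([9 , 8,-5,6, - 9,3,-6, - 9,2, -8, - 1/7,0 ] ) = [ - 9, - 9, - 8, - 6, - 5, - 1/7,  0,  2, 3, 6,8,9]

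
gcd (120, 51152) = 8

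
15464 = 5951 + 9513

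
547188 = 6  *91198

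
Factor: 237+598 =5^1*167^1  =  835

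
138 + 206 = 344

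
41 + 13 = 54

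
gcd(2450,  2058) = 98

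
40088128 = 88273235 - 48185107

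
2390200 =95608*25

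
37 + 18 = 55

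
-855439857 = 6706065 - 862145922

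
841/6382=841/6382 = 0.13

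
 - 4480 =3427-7907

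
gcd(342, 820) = 2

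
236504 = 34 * 6956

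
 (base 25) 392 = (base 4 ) 200312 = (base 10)2102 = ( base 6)13422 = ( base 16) 836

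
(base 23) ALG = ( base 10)5789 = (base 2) 1011010011101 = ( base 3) 21221102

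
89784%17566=1954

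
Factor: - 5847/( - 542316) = 2^( - 2 )  *43^ ( - 1 )*1051^( - 1) *1949^1 = 1949/180772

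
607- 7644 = - 7037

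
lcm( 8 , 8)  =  8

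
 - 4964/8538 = - 1 + 1787/4269 = - 0.58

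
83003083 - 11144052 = 71859031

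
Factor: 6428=2^2*1607^1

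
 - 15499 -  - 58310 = 42811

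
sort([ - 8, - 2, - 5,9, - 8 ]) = [ - 8, - 8, - 5,-2, 9]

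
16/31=16/31  =  0.52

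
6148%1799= 751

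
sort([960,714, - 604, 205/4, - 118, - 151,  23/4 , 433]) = [ - 604, -151, - 118,23/4,205/4,433 , 714, 960 ] 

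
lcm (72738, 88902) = 800118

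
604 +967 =1571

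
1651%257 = 109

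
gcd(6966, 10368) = 162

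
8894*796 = 7079624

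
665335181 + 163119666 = 828454847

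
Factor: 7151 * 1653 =11820603 = 3^1*19^1*29^1*7151^1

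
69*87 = 6003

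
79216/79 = 1002  +  58/79=1002.73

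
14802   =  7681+7121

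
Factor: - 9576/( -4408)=3^2*7^1*29^( - 1)=63/29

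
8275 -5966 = 2309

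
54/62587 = 54/62587= 0.00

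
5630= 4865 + 765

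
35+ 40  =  75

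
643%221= 201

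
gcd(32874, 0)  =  32874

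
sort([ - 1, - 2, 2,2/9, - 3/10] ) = [ - 2,-1, - 3/10,2/9,  2 ] 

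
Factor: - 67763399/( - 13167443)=11^1*43^1*59^( - 1)*67^( -1 )* 3331^ ( - 1 )*143263^1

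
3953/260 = 3953/260 = 15.20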